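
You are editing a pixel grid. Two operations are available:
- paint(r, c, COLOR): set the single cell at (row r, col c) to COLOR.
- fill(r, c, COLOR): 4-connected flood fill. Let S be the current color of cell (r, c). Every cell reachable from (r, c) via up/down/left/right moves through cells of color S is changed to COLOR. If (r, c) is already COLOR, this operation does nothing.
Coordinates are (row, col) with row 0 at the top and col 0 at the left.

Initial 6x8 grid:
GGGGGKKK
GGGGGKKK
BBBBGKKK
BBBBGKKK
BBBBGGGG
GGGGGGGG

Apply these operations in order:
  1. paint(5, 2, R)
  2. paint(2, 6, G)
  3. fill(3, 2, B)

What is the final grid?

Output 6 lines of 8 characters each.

After op 1 paint(5,2,R):
GGGGGKKK
GGGGGKKK
BBBBGKKK
BBBBGKKK
BBBBGGGG
GGRGGGGG
After op 2 paint(2,6,G):
GGGGGKKK
GGGGGKKK
BBBBGKGK
BBBBGKKK
BBBBGGGG
GGRGGGGG
After op 3 fill(3,2,B) [0 cells changed]:
GGGGGKKK
GGGGGKKK
BBBBGKGK
BBBBGKKK
BBBBGGGG
GGRGGGGG

Answer: GGGGGKKK
GGGGGKKK
BBBBGKGK
BBBBGKKK
BBBBGGGG
GGRGGGGG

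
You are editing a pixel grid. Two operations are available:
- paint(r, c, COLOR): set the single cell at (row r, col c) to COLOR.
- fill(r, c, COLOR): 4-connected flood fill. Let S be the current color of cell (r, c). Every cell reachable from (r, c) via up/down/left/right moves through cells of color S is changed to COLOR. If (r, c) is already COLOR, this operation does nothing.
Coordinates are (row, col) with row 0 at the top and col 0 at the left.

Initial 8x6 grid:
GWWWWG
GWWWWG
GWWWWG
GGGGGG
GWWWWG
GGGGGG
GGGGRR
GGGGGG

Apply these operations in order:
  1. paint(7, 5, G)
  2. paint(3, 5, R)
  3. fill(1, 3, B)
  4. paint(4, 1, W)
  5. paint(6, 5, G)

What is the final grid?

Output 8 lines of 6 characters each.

Answer: GBBBBG
GBBBBG
GBBBBG
GGGGGR
GWWWWG
GGGGGG
GGGGRG
GGGGGG

Derivation:
After op 1 paint(7,5,G):
GWWWWG
GWWWWG
GWWWWG
GGGGGG
GWWWWG
GGGGGG
GGGGRR
GGGGGG
After op 2 paint(3,5,R):
GWWWWG
GWWWWG
GWWWWG
GGGGGR
GWWWWG
GGGGGG
GGGGRR
GGGGGG
After op 3 fill(1,3,B) [12 cells changed]:
GBBBBG
GBBBBG
GBBBBG
GGGGGR
GWWWWG
GGGGGG
GGGGRR
GGGGGG
After op 4 paint(4,1,W):
GBBBBG
GBBBBG
GBBBBG
GGGGGR
GWWWWG
GGGGGG
GGGGRR
GGGGGG
After op 5 paint(6,5,G):
GBBBBG
GBBBBG
GBBBBG
GGGGGR
GWWWWG
GGGGGG
GGGGRG
GGGGGG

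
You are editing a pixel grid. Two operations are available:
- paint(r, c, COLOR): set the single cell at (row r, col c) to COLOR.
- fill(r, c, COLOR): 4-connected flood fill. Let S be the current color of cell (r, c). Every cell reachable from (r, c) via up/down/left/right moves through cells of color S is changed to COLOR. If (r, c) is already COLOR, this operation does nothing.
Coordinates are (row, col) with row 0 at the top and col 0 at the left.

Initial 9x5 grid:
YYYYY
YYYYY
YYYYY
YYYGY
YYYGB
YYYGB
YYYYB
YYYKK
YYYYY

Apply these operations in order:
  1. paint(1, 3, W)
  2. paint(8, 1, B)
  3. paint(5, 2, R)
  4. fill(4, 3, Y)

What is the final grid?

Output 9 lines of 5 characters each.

Answer: YYYYY
YYYWY
YYYYY
YYYYY
YYYYB
YYRYB
YYYYB
YYYKK
YBYYY

Derivation:
After op 1 paint(1,3,W):
YYYYY
YYYWY
YYYYY
YYYGY
YYYGB
YYYGB
YYYYB
YYYKK
YYYYY
After op 2 paint(8,1,B):
YYYYY
YYYWY
YYYYY
YYYGY
YYYGB
YYYGB
YYYYB
YYYKK
YBYYY
After op 3 paint(5,2,R):
YYYYY
YYYWY
YYYYY
YYYGY
YYYGB
YYRGB
YYYYB
YYYKK
YBYYY
After op 4 fill(4,3,Y) [3 cells changed]:
YYYYY
YYYWY
YYYYY
YYYYY
YYYYB
YYRYB
YYYYB
YYYKK
YBYYY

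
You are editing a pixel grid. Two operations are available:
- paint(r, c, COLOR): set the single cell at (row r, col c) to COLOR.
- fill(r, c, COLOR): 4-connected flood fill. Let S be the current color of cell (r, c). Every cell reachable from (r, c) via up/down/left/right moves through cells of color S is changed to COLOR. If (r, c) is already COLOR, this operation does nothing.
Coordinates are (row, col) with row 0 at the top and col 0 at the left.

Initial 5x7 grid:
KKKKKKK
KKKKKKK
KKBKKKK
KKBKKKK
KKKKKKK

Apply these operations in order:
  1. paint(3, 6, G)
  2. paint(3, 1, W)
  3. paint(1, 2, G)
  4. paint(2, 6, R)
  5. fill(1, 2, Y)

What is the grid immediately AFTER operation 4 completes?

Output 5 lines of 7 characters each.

Answer: KKKKKKK
KKGKKKK
KKBKKKR
KWBKKKG
KKKKKKK

Derivation:
After op 1 paint(3,6,G):
KKKKKKK
KKKKKKK
KKBKKKK
KKBKKKG
KKKKKKK
After op 2 paint(3,1,W):
KKKKKKK
KKKKKKK
KKBKKKK
KWBKKKG
KKKKKKK
After op 3 paint(1,2,G):
KKKKKKK
KKGKKKK
KKBKKKK
KWBKKKG
KKKKKKK
After op 4 paint(2,6,R):
KKKKKKK
KKGKKKK
KKBKKKR
KWBKKKG
KKKKKKK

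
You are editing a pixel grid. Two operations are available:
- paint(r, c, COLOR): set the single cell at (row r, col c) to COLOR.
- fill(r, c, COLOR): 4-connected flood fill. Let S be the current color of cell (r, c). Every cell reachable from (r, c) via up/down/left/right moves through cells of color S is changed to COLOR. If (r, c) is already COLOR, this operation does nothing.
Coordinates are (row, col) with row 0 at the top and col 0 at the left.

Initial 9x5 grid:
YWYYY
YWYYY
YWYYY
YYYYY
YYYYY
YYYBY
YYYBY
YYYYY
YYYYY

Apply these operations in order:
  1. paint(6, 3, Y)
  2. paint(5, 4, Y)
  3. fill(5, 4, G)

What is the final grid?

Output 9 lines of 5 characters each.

After op 1 paint(6,3,Y):
YWYYY
YWYYY
YWYYY
YYYYY
YYYYY
YYYBY
YYYYY
YYYYY
YYYYY
After op 2 paint(5,4,Y):
YWYYY
YWYYY
YWYYY
YYYYY
YYYYY
YYYBY
YYYYY
YYYYY
YYYYY
After op 3 fill(5,4,G) [41 cells changed]:
GWGGG
GWGGG
GWGGG
GGGGG
GGGGG
GGGBG
GGGGG
GGGGG
GGGGG

Answer: GWGGG
GWGGG
GWGGG
GGGGG
GGGGG
GGGBG
GGGGG
GGGGG
GGGGG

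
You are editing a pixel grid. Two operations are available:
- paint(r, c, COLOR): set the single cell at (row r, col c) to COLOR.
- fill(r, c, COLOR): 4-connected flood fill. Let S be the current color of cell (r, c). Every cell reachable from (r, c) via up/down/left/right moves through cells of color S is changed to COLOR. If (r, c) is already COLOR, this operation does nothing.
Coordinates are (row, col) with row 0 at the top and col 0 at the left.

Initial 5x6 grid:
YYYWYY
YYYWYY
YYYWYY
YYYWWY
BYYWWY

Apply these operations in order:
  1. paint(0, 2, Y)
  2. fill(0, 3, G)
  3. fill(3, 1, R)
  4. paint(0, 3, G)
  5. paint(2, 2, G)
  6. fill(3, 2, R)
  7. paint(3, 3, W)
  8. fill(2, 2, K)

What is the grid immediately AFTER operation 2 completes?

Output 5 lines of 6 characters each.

Answer: YYYGYY
YYYGYY
YYYGYY
YYYGGY
BYYGGY

Derivation:
After op 1 paint(0,2,Y):
YYYWYY
YYYWYY
YYYWYY
YYYWWY
BYYWWY
After op 2 fill(0,3,G) [7 cells changed]:
YYYGYY
YYYGYY
YYYGYY
YYYGGY
BYYGGY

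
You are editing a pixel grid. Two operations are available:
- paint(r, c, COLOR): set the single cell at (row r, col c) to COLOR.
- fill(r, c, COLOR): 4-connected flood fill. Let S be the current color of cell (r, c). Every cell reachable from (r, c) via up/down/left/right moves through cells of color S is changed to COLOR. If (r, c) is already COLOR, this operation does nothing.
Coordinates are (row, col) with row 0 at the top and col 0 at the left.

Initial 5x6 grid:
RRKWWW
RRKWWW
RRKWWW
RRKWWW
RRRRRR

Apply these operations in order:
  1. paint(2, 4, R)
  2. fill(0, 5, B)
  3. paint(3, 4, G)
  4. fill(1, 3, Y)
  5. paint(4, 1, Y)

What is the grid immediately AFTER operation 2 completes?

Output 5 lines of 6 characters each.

After op 1 paint(2,4,R):
RRKWWW
RRKWWW
RRKWRW
RRKWWW
RRRRRR
After op 2 fill(0,5,B) [11 cells changed]:
RRKBBB
RRKBBB
RRKBRB
RRKBBB
RRRRRR

Answer: RRKBBB
RRKBBB
RRKBRB
RRKBBB
RRRRRR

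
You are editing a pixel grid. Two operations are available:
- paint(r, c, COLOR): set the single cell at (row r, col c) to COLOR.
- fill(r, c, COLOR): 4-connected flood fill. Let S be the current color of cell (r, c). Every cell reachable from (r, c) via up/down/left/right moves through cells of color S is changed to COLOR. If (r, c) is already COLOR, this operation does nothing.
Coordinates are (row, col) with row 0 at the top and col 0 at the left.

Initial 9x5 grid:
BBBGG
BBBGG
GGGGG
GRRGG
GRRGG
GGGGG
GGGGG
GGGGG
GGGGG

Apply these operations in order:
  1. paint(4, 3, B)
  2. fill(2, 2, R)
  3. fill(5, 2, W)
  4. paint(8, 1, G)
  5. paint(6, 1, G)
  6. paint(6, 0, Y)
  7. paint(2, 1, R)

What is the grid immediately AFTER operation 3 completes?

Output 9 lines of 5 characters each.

After op 1 paint(4,3,B):
BBBGG
BBBGG
GGGGG
GRRGG
GRRBG
GGGGG
GGGGG
GGGGG
GGGGG
After op 2 fill(2,2,R) [34 cells changed]:
BBBRR
BBBRR
RRRRR
RRRRR
RRRBR
RRRRR
RRRRR
RRRRR
RRRRR
After op 3 fill(5,2,W) [38 cells changed]:
BBBWW
BBBWW
WWWWW
WWWWW
WWWBW
WWWWW
WWWWW
WWWWW
WWWWW

Answer: BBBWW
BBBWW
WWWWW
WWWWW
WWWBW
WWWWW
WWWWW
WWWWW
WWWWW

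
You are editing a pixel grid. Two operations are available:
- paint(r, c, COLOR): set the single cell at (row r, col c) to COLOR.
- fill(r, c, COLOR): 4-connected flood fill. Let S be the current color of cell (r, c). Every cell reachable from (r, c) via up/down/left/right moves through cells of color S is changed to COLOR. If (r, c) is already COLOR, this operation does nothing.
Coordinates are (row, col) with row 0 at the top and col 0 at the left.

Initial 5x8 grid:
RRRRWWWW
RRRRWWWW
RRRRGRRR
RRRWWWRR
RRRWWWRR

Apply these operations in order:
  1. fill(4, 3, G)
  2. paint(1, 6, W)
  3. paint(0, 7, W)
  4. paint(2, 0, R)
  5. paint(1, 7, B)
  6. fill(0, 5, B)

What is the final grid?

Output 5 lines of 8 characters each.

After op 1 fill(4,3,G) [6 cells changed]:
RRRRWWWW
RRRRWWWW
RRRRGRRR
RRRGGGRR
RRRGGGRR
After op 2 paint(1,6,W):
RRRRWWWW
RRRRWWWW
RRRRGRRR
RRRGGGRR
RRRGGGRR
After op 3 paint(0,7,W):
RRRRWWWW
RRRRWWWW
RRRRGRRR
RRRGGGRR
RRRGGGRR
After op 4 paint(2,0,R):
RRRRWWWW
RRRRWWWW
RRRRGRRR
RRRGGGRR
RRRGGGRR
After op 5 paint(1,7,B):
RRRRWWWW
RRRRWWWB
RRRRGRRR
RRRGGGRR
RRRGGGRR
After op 6 fill(0,5,B) [7 cells changed]:
RRRRBBBB
RRRRBBBB
RRRRGRRR
RRRGGGRR
RRRGGGRR

Answer: RRRRBBBB
RRRRBBBB
RRRRGRRR
RRRGGGRR
RRRGGGRR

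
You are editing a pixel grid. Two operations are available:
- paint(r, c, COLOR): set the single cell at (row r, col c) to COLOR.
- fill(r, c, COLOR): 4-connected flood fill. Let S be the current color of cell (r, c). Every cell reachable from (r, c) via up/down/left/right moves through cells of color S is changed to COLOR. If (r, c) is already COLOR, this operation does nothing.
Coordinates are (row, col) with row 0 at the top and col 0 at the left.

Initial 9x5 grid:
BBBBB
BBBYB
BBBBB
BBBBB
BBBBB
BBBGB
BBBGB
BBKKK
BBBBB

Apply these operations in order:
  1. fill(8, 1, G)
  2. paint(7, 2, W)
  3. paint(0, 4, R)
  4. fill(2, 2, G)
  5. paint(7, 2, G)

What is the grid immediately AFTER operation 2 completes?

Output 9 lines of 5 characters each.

Answer: GGGGG
GGGYG
GGGGG
GGGGG
GGGGG
GGGGG
GGGGG
GGWKK
GGGGG

Derivation:
After op 1 fill(8,1,G) [39 cells changed]:
GGGGG
GGGYG
GGGGG
GGGGG
GGGGG
GGGGG
GGGGG
GGKKK
GGGGG
After op 2 paint(7,2,W):
GGGGG
GGGYG
GGGGG
GGGGG
GGGGG
GGGGG
GGGGG
GGWKK
GGGGG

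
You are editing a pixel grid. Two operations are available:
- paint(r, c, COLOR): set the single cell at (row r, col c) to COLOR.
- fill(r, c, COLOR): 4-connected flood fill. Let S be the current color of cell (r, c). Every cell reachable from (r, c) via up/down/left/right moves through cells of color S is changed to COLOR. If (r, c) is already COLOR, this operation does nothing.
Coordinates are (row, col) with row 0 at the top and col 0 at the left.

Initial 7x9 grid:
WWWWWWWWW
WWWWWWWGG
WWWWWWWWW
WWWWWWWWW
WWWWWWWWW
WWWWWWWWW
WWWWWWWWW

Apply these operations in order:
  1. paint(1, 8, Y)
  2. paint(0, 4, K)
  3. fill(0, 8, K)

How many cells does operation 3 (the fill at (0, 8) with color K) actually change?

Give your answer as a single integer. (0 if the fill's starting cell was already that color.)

Answer: 60

Derivation:
After op 1 paint(1,8,Y):
WWWWWWWWW
WWWWWWWGY
WWWWWWWWW
WWWWWWWWW
WWWWWWWWW
WWWWWWWWW
WWWWWWWWW
After op 2 paint(0,4,K):
WWWWKWWWW
WWWWWWWGY
WWWWWWWWW
WWWWWWWWW
WWWWWWWWW
WWWWWWWWW
WWWWWWWWW
After op 3 fill(0,8,K) [60 cells changed]:
KKKKKKKKK
KKKKKKKGY
KKKKKKKKK
KKKKKKKKK
KKKKKKKKK
KKKKKKKKK
KKKKKKKKK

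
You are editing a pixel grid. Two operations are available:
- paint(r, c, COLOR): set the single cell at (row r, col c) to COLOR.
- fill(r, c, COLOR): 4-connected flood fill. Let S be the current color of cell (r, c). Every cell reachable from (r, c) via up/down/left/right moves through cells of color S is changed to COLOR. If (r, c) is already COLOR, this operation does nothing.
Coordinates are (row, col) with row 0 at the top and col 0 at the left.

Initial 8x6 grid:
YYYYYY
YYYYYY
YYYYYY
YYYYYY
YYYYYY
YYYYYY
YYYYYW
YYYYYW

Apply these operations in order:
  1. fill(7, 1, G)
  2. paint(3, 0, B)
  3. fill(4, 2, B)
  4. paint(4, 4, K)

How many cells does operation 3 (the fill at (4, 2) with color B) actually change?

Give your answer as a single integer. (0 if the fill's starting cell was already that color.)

Answer: 45

Derivation:
After op 1 fill(7,1,G) [46 cells changed]:
GGGGGG
GGGGGG
GGGGGG
GGGGGG
GGGGGG
GGGGGG
GGGGGW
GGGGGW
After op 2 paint(3,0,B):
GGGGGG
GGGGGG
GGGGGG
BGGGGG
GGGGGG
GGGGGG
GGGGGW
GGGGGW
After op 3 fill(4,2,B) [45 cells changed]:
BBBBBB
BBBBBB
BBBBBB
BBBBBB
BBBBBB
BBBBBB
BBBBBW
BBBBBW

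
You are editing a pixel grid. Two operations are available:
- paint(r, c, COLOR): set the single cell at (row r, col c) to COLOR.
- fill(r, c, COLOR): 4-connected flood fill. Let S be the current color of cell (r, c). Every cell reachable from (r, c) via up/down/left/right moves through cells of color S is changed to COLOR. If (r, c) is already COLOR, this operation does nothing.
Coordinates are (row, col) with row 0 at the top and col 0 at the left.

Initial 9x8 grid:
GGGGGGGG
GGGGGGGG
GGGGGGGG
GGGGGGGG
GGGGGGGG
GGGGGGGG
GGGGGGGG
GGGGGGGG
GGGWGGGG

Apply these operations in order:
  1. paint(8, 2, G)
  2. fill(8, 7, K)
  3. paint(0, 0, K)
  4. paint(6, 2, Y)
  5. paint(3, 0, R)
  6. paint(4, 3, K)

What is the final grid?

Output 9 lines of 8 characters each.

Answer: KKKKKKKK
KKKKKKKK
KKKKKKKK
RKKKKKKK
KKKKKKKK
KKKKKKKK
KKYKKKKK
KKKKKKKK
KKKWKKKK

Derivation:
After op 1 paint(8,2,G):
GGGGGGGG
GGGGGGGG
GGGGGGGG
GGGGGGGG
GGGGGGGG
GGGGGGGG
GGGGGGGG
GGGGGGGG
GGGWGGGG
After op 2 fill(8,7,K) [71 cells changed]:
KKKKKKKK
KKKKKKKK
KKKKKKKK
KKKKKKKK
KKKKKKKK
KKKKKKKK
KKKKKKKK
KKKKKKKK
KKKWKKKK
After op 3 paint(0,0,K):
KKKKKKKK
KKKKKKKK
KKKKKKKK
KKKKKKKK
KKKKKKKK
KKKKKKKK
KKKKKKKK
KKKKKKKK
KKKWKKKK
After op 4 paint(6,2,Y):
KKKKKKKK
KKKKKKKK
KKKKKKKK
KKKKKKKK
KKKKKKKK
KKKKKKKK
KKYKKKKK
KKKKKKKK
KKKWKKKK
After op 5 paint(3,0,R):
KKKKKKKK
KKKKKKKK
KKKKKKKK
RKKKKKKK
KKKKKKKK
KKKKKKKK
KKYKKKKK
KKKKKKKK
KKKWKKKK
After op 6 paint(4,3,K):
KKKKKKKK
KKKKKKKK
KKKKKKKK
RKKKKKKK
KKKKKKKK
KKKKKKKK
KKYKKKKK
KKKKKKKK
KKKWKKKK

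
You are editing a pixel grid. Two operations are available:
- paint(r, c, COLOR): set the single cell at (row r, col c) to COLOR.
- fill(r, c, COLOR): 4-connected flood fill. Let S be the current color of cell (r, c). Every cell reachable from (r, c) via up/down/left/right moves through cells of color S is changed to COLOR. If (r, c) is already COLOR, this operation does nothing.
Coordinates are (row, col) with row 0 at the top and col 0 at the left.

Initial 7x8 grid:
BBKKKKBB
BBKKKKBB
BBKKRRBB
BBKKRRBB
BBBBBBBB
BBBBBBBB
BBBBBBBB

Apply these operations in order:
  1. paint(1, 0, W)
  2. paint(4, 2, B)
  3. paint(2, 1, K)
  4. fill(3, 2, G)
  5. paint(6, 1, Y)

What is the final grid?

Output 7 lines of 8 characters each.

Answer: BBGGGGBB
WBGGGGBB
BGGGRRBB
BBGGRRBB
BBBBBBBB
BBBBBBBB
BYBBBBBB

Derivation:
After op 1 paint(1,0,W):
BBKKKKBB
WBKKKKBB
BBKKRRBB
BBKKRRBB
BBBBBBBB
BBBBBBBB
BBBBBBBB
After op 2 paint(4,2,B):
BBKKKKBB
WBKKKKBB
BBKKRRBB
BBKKRRBB
BBBBBBBB
BBBBBBBB
BBBBBBBB
After op 3 paint(2,1,K):
BBKKKKBB
WBKKKKBB
BKKKRRBB
BBKKRRBB
BBBBBBBB
BBBBBBBB
BBBBBBBB
After op 4 fill(3,2,G) [13 cells changed]:
BBGGGGBB
WBGGGGBB
BGGGRRBB
BBGGRRBB
BBBBBBBB
BBBBBBBB
BBBBBBBB
After op 5 paint(6,1,Y):
BBGGGGBB
WBGGGGBB
BGGGRRBB
BBGGRRBB
BBBBBBBB
BBBBBBBB
BYBBBBBB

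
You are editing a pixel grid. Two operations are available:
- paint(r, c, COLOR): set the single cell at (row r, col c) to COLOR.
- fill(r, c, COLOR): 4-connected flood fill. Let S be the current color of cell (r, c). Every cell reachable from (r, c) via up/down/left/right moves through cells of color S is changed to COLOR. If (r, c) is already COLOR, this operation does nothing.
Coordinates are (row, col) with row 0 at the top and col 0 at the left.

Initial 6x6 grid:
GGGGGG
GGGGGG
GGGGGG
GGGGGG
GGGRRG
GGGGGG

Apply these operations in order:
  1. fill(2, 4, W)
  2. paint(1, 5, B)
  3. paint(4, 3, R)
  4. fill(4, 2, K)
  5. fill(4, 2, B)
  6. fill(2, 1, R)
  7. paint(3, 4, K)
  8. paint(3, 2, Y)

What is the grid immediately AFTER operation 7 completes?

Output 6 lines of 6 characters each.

Answer: RRRRRR
RRRRRR
RRRRRR
RRRRKR
RRRRRR
RRRRRR

Derivation:
After op 1 fill(2,4,W) [34 cells changed]:
WWWWWW
WWWWWW
WWWWWW
WWWWWW
WWWRRW
WWWWWW
After op 2 paint(1,5,B):
WWWWWW
WWWWWB
WWWWWW
WWWWWW
WWWRRW
WWWWWW
After op 3 paint(4,3,R):
WWWWWW
WWWWWB
WWWWWW
WWWWWW
WWWRRW
WWWWWW
After op 4 fill(4,2,K) [33 cells changed]:
KKKKKK
KKKKKB
KKKKKK
KKKKKK
KKKRRK
KKKKKK
After op 5 fill(4,2,B) [33 cells changed]:
BBBBBB
BBBBBB
BBBBBB
BBBBBB
BBBRRB
BBBBBB
After op 6 fill(2,1,R) [34 cells changed]:
RRRRRR
RRRRRR
RRRRRR
RRRRRR
RRRRRR
RRRRRR
After op 7 paint(3,4,K):
RRRRRR
RRRRRR
RRRRRR
RRRRKR
RRRRRR
RRRRRR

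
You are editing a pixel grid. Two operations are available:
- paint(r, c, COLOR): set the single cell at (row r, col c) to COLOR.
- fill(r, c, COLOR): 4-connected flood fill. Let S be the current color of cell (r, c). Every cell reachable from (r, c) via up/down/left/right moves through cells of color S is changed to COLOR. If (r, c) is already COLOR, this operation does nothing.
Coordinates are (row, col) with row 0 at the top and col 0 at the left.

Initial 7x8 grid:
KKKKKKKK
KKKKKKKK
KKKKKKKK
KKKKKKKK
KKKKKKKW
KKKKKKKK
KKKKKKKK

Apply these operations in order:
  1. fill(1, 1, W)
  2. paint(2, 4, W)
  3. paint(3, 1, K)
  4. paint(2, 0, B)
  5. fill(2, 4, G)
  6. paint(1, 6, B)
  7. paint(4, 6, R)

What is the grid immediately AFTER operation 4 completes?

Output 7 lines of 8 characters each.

Answer: WWWWWWWW
WWWWWWWW
BWWWWWWW
WKWWWWWW
WWWWWWWW
WWWWWWWW
WWWWWWWW

Derivation:
After op 1 fill(1,1,W) [55 cells changed]:
WWWWWWWW
WWWWWWWW
WWWWWWWW
WWWWWWWW
WWWWWWWW
WWWWWWWW
WWWWWWWW
After op 2 paint(2,4,W):
WWWWWWWW
WWWWWWWW
WWWWWWWW
WWWWWWWW
WWWWWWWW
WWWWWWWW
WWWWWWWW
After op 3 paint(3,1,K):
WWWWWWWW
WWWWWWWW
WWWWWWWW
WKWWWWWW
WWWWWWWW
WWWWWWWW
WWWWWWWW
After op 4 paint(2,0,B):
WWWWWWWW
WWWWWWWW
BWWWWWWW
WKWWWWWW
WWWWWWWW
WWWWWWWW
WWWWWWWW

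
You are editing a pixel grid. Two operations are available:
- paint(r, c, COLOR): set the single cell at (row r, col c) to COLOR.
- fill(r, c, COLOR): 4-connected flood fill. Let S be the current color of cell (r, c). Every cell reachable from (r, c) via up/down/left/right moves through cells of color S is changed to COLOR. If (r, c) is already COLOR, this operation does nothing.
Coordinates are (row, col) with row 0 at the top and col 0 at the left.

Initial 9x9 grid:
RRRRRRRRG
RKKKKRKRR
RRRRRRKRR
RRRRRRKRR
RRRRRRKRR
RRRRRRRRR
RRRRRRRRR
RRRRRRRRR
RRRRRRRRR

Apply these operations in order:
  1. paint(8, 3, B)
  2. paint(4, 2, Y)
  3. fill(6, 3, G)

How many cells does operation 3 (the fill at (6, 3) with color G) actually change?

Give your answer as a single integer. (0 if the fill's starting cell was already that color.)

Answer: 70

Derivation:
After op 1 paint(8,3,B):
RRRRRRRRG
RKKKKRKRR
RRRRRRKRR
RRRRRRKRR
RRRRRRKRR
RRRRRRRRR
RRRRRRRRR
RRRRRRRRR
RRRBRRRRR
After op 2 paint(4,2,Y):
RRRRRRRRG
RKKKKRKRR
RRRRRRKRR
RRRRRRKRR
RRYRRRKRR
RRRRRRRRR
RRRRRRRRR
RRRRRRRRR
RRRBRRRRR
After op 3 fill(6,3,G) [70 cells changed]:
GGGGGGGGG
GKKKKGKGG
GGGGGGKGG
GGGGGGKGG
GGYGGGKGG
GGGGGGGGG
GGGGGGGGG
GGGGGGGGG
GGGBGGGGG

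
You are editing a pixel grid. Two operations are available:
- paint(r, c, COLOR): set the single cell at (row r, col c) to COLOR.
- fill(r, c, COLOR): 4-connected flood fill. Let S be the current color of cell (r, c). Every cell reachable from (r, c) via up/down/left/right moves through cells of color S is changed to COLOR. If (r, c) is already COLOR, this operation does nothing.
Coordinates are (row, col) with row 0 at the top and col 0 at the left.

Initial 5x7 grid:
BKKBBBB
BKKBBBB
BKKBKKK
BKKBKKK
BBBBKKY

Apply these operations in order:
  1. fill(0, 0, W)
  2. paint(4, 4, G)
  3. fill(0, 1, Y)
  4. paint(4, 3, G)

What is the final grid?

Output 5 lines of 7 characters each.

Answer: WYYWWWW
WYYWWWW
WYYWKKK
WYYWKKK
WWWGGKY

Derivation:
After op 1 fill(0,0,W) [18 cells changed]:
WKKWWWW
WKKWWWW
WKKWKKK
WKKWKKK
WWWWKKY
After op 2 paint(4,4,G):
WKKWWWW
WKKWWWW
WKKWKKK
WKKWKKK
WWWWGKY
After op 3 fill(0,1,Y) [8 cells changed]:
WYYWWWW
WYYWWWW
WYYWKKK
WYYWKKK
WWWWGKY
After op 4 paint(4,3,G):
WYYWWWW
WYYWWWW
WYYWKKK
WYYWKKK
WWWGGKY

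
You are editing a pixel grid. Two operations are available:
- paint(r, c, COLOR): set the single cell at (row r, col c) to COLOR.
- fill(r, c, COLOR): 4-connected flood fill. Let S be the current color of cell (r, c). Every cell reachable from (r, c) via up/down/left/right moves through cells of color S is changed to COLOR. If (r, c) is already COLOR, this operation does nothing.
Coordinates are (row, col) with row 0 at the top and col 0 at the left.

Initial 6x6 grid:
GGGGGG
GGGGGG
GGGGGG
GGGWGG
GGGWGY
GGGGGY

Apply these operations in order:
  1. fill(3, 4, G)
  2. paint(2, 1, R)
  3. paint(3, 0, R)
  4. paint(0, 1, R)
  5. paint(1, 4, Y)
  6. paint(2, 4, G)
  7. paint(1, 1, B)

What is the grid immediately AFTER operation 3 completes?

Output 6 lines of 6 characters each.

After op 1 fill(3,4,G) [0 cells changed]:
GGGGGG
GGGGGG
GGGGGG
GGGWGG
GGGWGY
GGGGGY
After op 2 paint(2,1,R):
GGGGGG
GGGGGG
GRGGGG
GGGWGG
GGGWGY
GGGGGY
After op 3 paint(3,0,R):
GGGGGG
GGGGGG
GRGGGG
RGGWGG
GGGWGY
GGGGGY

Answer: GGGGGG
GGGGGG
GRGGGG
RGGWGG
GGGWGY
GGGGGY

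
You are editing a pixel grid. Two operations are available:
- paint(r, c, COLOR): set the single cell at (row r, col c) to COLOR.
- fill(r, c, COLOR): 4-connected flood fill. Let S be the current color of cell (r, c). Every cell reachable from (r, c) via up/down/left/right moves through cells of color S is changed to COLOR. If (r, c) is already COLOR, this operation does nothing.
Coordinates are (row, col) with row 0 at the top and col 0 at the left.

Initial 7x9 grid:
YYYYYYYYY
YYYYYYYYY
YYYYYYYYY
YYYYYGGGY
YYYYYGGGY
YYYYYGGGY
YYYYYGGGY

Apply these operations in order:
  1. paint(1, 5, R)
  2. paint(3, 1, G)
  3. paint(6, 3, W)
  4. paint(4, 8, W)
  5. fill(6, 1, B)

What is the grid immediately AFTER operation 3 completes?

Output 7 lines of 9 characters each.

Answer: YYYYYYYYY
YYYYYRYYY
YYYYYYYYY
YGYYYGGGY
YYYYYGGGY
YYYYYGGGY
YYYWYGGGY

Derivation:
After op 1 paint(1,5,R):
YYYYYYYYY
YYYYYRYYY
YYYYYYYYY
YYYYYGGGY
YYYYYGGGY
YYYYYGGGY
YYYYYGGGY
After op 2 paint(3,1,G):
YYYYYYYYY
YYYYYRYYY
YYYYYYYYY
YGYYYGGGY
YYYYYGGGY
YYYYYGGGY
YYYYYGGGY
After op 3 paint(6,3,W):
YYYYYYYYY
YYYYYRYYY
YYYYYYYYY
YGYYYGGGY
YYYYYGGGY
YYYYYGGGY
YYYWYGGGY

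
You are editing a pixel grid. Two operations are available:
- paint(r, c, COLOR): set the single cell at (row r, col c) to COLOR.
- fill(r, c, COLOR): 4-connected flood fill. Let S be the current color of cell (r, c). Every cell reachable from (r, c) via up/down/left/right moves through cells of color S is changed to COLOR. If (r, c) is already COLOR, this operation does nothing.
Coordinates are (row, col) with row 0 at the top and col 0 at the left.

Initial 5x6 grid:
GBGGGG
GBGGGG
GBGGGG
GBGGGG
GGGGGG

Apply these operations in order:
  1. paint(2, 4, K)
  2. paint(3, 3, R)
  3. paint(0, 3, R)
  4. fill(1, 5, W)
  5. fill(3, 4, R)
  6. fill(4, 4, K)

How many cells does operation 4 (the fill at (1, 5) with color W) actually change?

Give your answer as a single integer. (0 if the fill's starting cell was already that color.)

After op 1 paint(2,4,K):
GBGGGG
GBGGGG
GBGGKG
GBGGGG
GGGGGG
After op 2 paint(3,3,R):
GBGGGG
GBGGGG
GBGGKG
GBGRGG
GGGGGG
After op 3 paint(0,3,R):
GBGRGG
GBGGGG
GBGGKG
GBGRGG
GGGGGG
After op 4 fill(1,5,W) [23 cells changed]:
WBWRWW
WBWWWW
WBWWKW
WBWRWW
WWWWWW

Answer: 23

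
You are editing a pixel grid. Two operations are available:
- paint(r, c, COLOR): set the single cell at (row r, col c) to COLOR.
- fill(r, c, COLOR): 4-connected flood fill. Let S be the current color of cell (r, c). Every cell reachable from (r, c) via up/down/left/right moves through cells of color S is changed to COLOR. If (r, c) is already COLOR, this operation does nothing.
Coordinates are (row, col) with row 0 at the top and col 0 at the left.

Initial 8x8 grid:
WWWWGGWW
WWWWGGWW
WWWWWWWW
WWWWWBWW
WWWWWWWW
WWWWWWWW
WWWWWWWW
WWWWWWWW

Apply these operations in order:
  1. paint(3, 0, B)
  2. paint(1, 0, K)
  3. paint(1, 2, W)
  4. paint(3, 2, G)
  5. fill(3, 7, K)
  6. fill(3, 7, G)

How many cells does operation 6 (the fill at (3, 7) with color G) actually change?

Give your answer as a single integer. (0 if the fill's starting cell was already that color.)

After op 1 paint(3,0,B):
WWWWGGWW
WWWWGGWW
WWWWWWWW
BWWWWBWW
WWWWWWWW
WWWWWWWW
WWWWWWWW
WWWWWWWW
After op 2 paint(1,0,K):
WWWWGGWW
KWWWGGWW
WWWWWWWW
BWWWWBWW
WWWWWWWW
WWWWWWWW
WWWWWWWW
WWWWWWWW
After op 3 paint(1,2,W):
WWWWGGWW
KWWWGGWW
WWWWWWWW
BWWWWBWW
WWWWWWWW
WWWWWWWW
WWWWWWWW
WWWWWWWW
After op 4 paint(3,2,G):
WWWWGGWW
KWWWGGWW
WWWWWWWW
BWGWWBWW
WWWWWWWW
WWWWWWWW
WWWWWWWW
WWWWWWWW
After op 5 fill(3,7,K) [56 cells changed]:
KKKKGGKK
KKKKGGKK
KKKKKKKK
BKGKKBKK
KKKKKKKK
KKKKKKKK
KKKKKKKK
KKKKKKKK
After op 6 fill(3,7,G) [57 cells changed]:
GGGGGGGG
GGGGGGGG
GGGGGGGG
BGGGGBGG
GGGGGGGG
GGGGGGGG
GGGGGGGG
GGGGGGGG

Answer: 57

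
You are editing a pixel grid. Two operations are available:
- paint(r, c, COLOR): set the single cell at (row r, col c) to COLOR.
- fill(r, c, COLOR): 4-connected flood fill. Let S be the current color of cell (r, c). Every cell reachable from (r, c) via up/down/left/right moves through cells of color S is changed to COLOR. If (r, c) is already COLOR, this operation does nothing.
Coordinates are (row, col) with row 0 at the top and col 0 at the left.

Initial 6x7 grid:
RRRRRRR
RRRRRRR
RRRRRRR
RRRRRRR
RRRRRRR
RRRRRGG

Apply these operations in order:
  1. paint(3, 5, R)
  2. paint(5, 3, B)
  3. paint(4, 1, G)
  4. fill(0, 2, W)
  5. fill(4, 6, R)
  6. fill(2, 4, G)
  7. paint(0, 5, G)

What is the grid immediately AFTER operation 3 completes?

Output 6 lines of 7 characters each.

After op 1 paint(3,5,R):
RRRRRRR
RRRRRRR
RRRRRRR
RRRRRRR
RRRRRRR
RRRRRGG
After op 2 paint(5,3,B):
RRRRRRR
RRRRRRR
RRRRRRR
RRRRRRR
RRRRRRR
RRRBRGG
After op 3 paint(4,1,G):
RRRRRRR
RRRRRRR
RRRRRRR
RRRRRRR
RGRRRRR
RRRBRGG

Answer: RRRRRRR
RRRRRRR
RRRRRRR
RRRRRRR
RGRRRRR
RRRBRGG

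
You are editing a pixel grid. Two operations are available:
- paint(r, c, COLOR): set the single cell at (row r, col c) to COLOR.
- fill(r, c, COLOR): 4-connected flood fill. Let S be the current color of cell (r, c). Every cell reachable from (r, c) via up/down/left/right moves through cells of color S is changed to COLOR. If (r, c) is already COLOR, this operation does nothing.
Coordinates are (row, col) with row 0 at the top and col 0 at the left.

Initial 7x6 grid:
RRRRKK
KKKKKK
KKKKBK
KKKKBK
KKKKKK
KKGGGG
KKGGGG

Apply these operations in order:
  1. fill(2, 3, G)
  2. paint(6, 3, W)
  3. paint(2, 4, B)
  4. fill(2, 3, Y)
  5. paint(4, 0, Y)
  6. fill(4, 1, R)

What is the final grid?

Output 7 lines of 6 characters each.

Answer: RRRRRR
RRRRRR
RRRRBR
RRRRBR
RRRRRR
RRRRRR
RRRWRR

Derivation:
After op 1 fill(2,3,G) [28 cells changed]:
RRRRGG
GGGGGG
GGGGBG
GGGGBG
GGGGGG
GGGGGG
GGGGGG
After op 2 paint(6,3,W):
RRRRGG
GGGGGG
GGGGBG
GGGGBG
GGGGGG
GGGGGG
GGGWGG
After op 3 paint(2,4,B):
RRRRGG
GGGGGG
GGGGBG
GGGGBG
GGGGGG
GGGGGG
GGGWGG
After op 4 fill(2,3,Y) [35 cells changed]:
RRRRYY
YYYYYY
YYYYBY
YYYYBY
YYYYYY
YYYYYY
YYYWYY
After op 5 paint(4,0,Y):
RRRRYY
YYYYYY
YYYYBY
YYYYBY
YYYYYY
YYYYYY
YYYWYY
After op 6 fill(4,1,R) [35 cells changed]:
RRRRRR
RRRRRR
RRRRBR
RRRRBR
RRRRRR
RRRRRR
RRRWRR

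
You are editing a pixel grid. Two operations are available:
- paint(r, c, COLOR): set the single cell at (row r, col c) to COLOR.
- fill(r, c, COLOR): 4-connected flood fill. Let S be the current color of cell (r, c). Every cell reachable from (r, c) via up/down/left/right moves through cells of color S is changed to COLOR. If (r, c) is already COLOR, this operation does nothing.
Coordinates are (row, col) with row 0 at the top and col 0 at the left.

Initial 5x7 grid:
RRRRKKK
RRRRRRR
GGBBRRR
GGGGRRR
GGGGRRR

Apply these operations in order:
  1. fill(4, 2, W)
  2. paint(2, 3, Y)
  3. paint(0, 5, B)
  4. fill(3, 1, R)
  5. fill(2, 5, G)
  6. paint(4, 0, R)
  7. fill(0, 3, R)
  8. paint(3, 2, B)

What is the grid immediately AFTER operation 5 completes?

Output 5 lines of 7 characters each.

Answer: GGGGKBK
GGGGGGG
GGBYGGG
GGGGGGG
GGGGGGG

Derivation:
After op 1 fill(4,2,W) [10 cells changed]:
RRRRKKK
RRRRRRR
WWBBRRR
WWWWRRR
WWWWRRR
After op 2 paint(2,3,Y):
RRRRKKK
RRRRRRR
WWBYRRR
WWWWRRR
WWWWRRR
After op 3 paint(0,5,B):
RRRRKBK
RRRRRRR
WWBYRRR
WWWWRRR
WWWWRRR
After op 4 fill(3,1,R) [10 cells changed]:
RRRRKBK
RRRRRRR
RRBYRRR
RRRRRRR
RRRRRRR
After op 5 fill(2,5,G) [30 cells changed]:
GGGGKBK
GGGGGGG
GGBYGGG
GGGGGGG
GGGGGGG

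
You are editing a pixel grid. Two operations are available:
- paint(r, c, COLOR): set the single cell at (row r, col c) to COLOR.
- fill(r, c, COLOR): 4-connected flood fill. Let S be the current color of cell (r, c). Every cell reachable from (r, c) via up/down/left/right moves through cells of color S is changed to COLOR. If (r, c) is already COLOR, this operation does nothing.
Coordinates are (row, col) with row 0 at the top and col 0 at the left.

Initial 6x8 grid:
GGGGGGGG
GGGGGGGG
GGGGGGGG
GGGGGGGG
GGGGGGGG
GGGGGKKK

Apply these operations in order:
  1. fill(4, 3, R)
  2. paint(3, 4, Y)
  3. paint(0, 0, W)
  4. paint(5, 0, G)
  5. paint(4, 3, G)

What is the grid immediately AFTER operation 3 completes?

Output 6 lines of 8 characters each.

Answer: WRRRRRRR
RRRRRRRR
RRRRRRRR
RRRRYRRR
RRRRRRRR
RRRRRKKK

Derivation:
After op 1 fill(4,3,R) [45 cells changed]:
RRRRRRRR
RRRRRRRR
RRRRRRRR
RRRRRRRR
RRRRRRRR
RRRRRKKK
After op 2 paint(3,4,Y):
RRRRRRRR
RRRRRRRR
RRRRRRRR
RRRRYRRR
RRRRRRRR
RRRRRKKK
After op 3 paint(0,0,W):
WRRRRRRR
RRRRRRRR
RRRRRRRR
RRRRYRRR
RRRRRRRR
RRRRRKKK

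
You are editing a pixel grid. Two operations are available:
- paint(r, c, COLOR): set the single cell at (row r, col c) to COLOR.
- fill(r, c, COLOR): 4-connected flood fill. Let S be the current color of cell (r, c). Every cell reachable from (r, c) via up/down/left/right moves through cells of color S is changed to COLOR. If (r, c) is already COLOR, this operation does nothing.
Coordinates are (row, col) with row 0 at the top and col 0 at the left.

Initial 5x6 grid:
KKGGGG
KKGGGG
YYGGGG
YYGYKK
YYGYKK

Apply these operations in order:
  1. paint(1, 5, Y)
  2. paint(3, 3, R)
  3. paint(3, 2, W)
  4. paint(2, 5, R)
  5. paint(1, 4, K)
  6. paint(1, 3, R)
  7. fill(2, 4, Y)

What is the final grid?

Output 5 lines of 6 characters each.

After op 1 paint(1,5,Y):
KKGGGG
KKGGGY
YYGGGG
YYGYKK
YYGYKK
After op 2 paint(3,3,R):
KKGGGG
KKGGGY
YYGGGG
YYGRKK
YYGYKK
After op 3 paint(3,2,W):
KKGGGG
KKGGGY
YYGGGG
YYWRKK
YYGYKK
After op 4 paint(2,5,R):
KKGGGG
KKGGGY
YYGGGR
YYWRKK
YYGYKK
After op 5 paint(1,4,K):
KKGGGG
KKGGKY
YYGGGR
YYWRKK
YYGYKK
After op 6 paint(1,3,R):
KKGGGG
KKGRKY
YYGGGR
YYWRKK
YYGYKK
After op 7 fill(2,4,Y) [8 cells changed]:
KKYYYY
KKYRKY
YYYYYR
YYWRKK
YYGYKK

Answer: KKYYYY
KKYRKY
YYYYYR
YYWRKK
YYGYKK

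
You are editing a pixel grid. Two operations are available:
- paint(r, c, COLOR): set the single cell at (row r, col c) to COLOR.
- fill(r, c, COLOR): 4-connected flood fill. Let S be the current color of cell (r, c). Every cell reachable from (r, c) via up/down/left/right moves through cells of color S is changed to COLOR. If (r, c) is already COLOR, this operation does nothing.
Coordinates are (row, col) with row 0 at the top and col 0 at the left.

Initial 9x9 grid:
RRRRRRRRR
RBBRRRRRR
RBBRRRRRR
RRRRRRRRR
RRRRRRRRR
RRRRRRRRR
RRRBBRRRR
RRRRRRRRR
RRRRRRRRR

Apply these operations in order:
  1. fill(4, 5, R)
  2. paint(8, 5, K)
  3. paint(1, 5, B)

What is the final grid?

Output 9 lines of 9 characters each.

After op 1 fill(4,5,R) [0 cells changed]:
RRRRRRRRR
RBBRRRRRR
RBBRRRRRR
RRRRRRRRR
RRRRRRRRR
RRRRRRRRR
RRRBBRRRR
RRRRRRRRR
RRRRRRRRR
After op 2 paint(8,5,K):
RRRRRRRRR
RBBRRRRRR
RBBRRRRRR
RRRRRRRRR
RRRRRRRRR
RRRRRRRRR
RRRBBRRRR
RRRRRRRRR
RRRRRKRRR
After op 3 paint(1,5,B):
RRRRRRRRR
RBBRRBRRR
RBBRRRRRR
RRRRRRRRR
RRRRRRRRR
RRRRRRRRR
RRRBBRRRR
RRRRRRRRR
RRRRRKRRR

Answer: RRRRRRRRR
RBBRRBRRR
RBBRRRRRR
RRRRRRRRR
RRRRRRRRR
RRRRRRRRR
RRRBBRRRR
RRRRRRRRR
RRRRRKRRR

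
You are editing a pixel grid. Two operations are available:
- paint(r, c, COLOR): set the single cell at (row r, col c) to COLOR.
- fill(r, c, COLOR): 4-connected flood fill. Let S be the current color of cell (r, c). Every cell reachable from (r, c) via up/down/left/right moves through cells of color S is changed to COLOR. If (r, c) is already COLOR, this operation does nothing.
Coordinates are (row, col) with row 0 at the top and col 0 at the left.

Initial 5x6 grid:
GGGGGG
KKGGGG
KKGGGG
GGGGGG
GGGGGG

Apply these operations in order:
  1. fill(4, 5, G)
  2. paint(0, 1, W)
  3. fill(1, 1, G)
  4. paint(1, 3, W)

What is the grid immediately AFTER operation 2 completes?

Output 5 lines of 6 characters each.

Answer: GWGGGG
KKGGGG
KKGGGG
GGGGGG
GGGGGG

Derivation:
After op 1 fill(4,5,G) [0 cells changed]:
GGGGGG
KKGGGG
KKGGGG
GGGGGG
GGGGGG
After op 2 paint(0,1,W):
GWGGGG
KKGGGG
KKGGGG
GGGGGG
GGGGGG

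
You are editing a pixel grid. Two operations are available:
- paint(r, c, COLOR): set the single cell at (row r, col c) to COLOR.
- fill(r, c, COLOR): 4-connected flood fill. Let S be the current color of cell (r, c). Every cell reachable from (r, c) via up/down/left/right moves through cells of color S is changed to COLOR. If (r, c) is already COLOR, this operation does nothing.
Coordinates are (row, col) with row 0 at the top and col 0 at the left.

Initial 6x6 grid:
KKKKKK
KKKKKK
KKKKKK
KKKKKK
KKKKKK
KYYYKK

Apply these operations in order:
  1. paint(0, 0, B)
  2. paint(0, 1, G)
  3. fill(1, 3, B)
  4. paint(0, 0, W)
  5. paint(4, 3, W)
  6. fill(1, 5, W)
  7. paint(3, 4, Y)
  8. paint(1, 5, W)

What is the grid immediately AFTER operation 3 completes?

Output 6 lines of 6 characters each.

After op 1 paint(0,0,B):
BKKKKK
KKKKKK
KKKKKK
KKKKKK
KKKKKK
KYYYKK
After op 2 paint(0,1,G):
BGKKKK
KKKKKK
KKKKKK
KKKKKK
KKKKKK
KYYYKK
After op 3 fill(1,3,B) [31 cells changed]:
BGBBBB
BBBBBB
BBBBBB
BBBBBB
BBBBBB
BYYYBB

Answer: BGBBBB
BBBBBB
BBBBBB
BBBBBB
BBBBBB
BYYYBB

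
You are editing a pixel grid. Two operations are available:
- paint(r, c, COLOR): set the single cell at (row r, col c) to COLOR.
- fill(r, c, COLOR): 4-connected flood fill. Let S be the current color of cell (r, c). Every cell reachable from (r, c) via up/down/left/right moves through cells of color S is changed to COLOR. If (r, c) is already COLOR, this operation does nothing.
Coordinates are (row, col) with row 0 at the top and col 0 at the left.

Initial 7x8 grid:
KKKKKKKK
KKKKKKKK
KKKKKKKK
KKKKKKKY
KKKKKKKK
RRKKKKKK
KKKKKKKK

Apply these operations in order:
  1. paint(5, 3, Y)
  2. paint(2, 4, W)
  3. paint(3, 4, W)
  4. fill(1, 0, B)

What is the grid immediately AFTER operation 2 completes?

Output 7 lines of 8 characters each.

Answer: KKKKKKKK
KKKKKKKK
KKKKWKKK
KKKKKKKY
KKKKKKKK
RRKYKKKK
KKKKKKKK

Derivation:
After op 1 paint(5,3,Y):
KKKKKKKK
KKKKKKKK
KKKKKKKK
KKKKKKKY
KKKKKKKK
RRKYKKKK
KKKKKKKK
After op 2 paint(2,4,W):
KKKKKKKK
KKKKKKKK
KKKKWKKK
KKKKKKKY
KKKKKKKK
RRKYKKKK
KKKKKKKK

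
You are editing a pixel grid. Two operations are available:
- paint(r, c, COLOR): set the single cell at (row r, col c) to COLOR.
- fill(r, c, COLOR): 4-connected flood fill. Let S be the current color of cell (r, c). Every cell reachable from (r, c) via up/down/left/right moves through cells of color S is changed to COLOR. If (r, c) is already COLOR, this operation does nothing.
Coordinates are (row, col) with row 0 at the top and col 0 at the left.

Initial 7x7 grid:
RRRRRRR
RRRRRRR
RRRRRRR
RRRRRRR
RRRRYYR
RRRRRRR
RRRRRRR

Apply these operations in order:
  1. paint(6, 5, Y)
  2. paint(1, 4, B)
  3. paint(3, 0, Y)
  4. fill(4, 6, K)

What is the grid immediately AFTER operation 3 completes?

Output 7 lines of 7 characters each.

Answer: RRRRRRR
RRRRBRR
RRRRRRR
YRRRRRR
RRRRYYR
RRRRRRR
RRRRRYR

Derivation:
After op 1 paint(6,5,Y):
RRRRRRR
RRRRRRR
RRRRRRR
RRRRRRR
RRRRYYR
RRRRRRR
RRRRRYR
After op 2 paint(1,4,B):
RRRRRRR
RRRRBRR
RRRRRRR
RRRRRRR
RRRRYYR
RRRRRRR
RRRRRYR
After op 3 paint(3,0,Y):
RRRRRRR
RRRRBRR
RRRRRRR
YRRRRRR
RRRRYYR
RRRRRRR
RRRRRYR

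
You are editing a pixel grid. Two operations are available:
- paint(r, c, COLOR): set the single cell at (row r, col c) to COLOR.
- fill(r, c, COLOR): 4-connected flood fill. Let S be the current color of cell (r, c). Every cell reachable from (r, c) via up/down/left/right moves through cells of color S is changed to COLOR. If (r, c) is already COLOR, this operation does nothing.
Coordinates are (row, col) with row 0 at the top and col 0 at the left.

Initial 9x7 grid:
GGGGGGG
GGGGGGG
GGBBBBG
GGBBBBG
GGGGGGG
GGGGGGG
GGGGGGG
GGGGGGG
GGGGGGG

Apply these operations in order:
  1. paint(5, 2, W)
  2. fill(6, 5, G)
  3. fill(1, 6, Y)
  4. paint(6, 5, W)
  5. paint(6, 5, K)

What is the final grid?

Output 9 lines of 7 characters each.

After op 1 paint(5,2,W):
GGGGGGG
GGGGGGG
GGBBBBG
GGBBBBG
GGGGGGG
GGWGGGG
GGGGGGG
GGGGGGG
GGGGGGG
After op 2 fill(6,5,G) [0 cells changed]:
GGGGGGG
GGGGGGG
GGBBBBG
GGBBBBG
GGGGGGG
GGWGGGG
GGGGGGG
GGGGGGG
GGGGGGG
After op 3 fill(1,6,Y) [54 cells changed]:
YYYYYYY
YYYYYYY
YYBBBBY
YYBBBBY
YYYYYYY
YYWYYYY
YYYYYYY
YYYYYYY
YYYYYYY
After op 4 paint(6,5,W):
YYYYYYY
YYYYYYY
YYBBBBY
YYBBBBY
YYYYYYY
YYWYYYY
YYYYYWY
YYYYYYY
YYYYYYY
After op 5 paint(6,5,K):
YYYYYYY
YYYYYYY
YYBBBBY
YYBBBBY
YYYYYYY
YYWYYYY
YYYYYKY
YYYYYYY
YYYYYYY

Answer: YYYYYYY
YYYYYYY
YYBBBBY
YYBBBBY
YYYYYYY
YYWYYYY
YYYYYKY
YYYYYYY
YYYYYYY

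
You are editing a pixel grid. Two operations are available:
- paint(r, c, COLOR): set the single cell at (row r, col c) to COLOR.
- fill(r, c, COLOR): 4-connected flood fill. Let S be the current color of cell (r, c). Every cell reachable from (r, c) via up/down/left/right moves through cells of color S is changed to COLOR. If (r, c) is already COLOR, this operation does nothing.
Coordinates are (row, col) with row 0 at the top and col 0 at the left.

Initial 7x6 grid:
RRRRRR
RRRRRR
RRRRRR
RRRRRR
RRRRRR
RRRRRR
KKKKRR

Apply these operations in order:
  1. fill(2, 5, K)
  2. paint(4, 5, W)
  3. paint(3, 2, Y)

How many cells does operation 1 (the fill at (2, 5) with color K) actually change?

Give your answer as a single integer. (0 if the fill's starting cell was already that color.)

After op 1 fill(2,5,K) [38 cells changed]:
KKKKKK
KKKKKK
KKKKKK
KKKKKK
KKKKKK
KKKKKK
KKKKKK

Answer: 38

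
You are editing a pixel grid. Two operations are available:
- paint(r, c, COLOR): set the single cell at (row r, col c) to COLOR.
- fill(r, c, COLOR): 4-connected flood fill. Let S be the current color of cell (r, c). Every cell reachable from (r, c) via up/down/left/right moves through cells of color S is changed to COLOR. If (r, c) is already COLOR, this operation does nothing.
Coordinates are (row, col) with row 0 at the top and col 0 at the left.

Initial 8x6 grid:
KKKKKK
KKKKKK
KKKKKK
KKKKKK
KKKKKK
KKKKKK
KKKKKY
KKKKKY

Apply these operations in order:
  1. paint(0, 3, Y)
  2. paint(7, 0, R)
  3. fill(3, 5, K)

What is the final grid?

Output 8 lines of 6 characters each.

Answer: KKKYKK
KKKKKK
KKKKKK
KKKKKK
KKKKKK
KKKKKK
KKKKKY
RKKKKY

Derivation:
After op 1 paint(0,3,Y):
KKKYKK
KKKKKK
KKKKKK
KKKKKK
KKKKKK
KKKKKK
KKKKKY
KKKKKY
After op 2 paint(7,0,R):
KKKYKK
KKKKKK
KKKKKK
KKKKKK
KKKKKK
KKKKKK
KKKKKY
RKKKKY
After op 3 fill(3,5,K) [0 cells changed]:
KKKYKK
KKKKKK
KKKKKK
KKKKKK
KKKKKK
KKKKKK
KKKKKY
RKKKKY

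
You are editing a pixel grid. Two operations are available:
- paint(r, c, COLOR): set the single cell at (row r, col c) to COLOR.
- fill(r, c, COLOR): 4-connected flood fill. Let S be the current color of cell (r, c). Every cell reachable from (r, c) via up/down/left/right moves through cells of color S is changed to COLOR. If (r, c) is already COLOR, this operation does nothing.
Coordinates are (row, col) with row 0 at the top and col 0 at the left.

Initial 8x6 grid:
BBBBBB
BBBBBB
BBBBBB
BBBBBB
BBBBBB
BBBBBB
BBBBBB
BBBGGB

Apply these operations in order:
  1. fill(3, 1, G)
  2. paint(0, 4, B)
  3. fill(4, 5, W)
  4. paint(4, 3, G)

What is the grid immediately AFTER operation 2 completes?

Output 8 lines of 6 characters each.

After op 1 fill(3,1,G) [46 cells changed]:
GGGGGG
GGGGGG
GGGGGG
GGGGGG
GGGGGG
GGGGGG
GGGGGG
GGGGGG
After op 2 paint(0,4,B):
GGGGBG
GGGGGG
GGGGGG
GGGGGG
GGGGGG
GGGGGG
GGGGGG
GGGGGG

Answer: GGGGBG
GGGGGG
GGGGGG
GGGGGG
GGGGGG
GGGGGG
GGGGGG
GGGGGG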